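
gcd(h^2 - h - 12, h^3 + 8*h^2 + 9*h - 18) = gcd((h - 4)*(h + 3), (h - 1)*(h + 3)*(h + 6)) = h + 3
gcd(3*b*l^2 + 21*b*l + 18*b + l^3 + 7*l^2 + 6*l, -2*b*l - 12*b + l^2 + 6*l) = l + 6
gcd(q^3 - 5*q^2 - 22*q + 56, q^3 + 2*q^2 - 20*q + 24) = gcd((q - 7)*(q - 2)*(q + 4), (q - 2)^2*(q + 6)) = q - 2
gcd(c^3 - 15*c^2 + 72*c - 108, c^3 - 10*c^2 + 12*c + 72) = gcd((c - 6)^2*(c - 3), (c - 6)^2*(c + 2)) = c^2 - 12*c + 36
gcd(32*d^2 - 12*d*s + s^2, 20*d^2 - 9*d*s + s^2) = -4*d + s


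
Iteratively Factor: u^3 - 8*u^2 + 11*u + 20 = (u - 4)*(u^2 - 4*u - 5) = (u - 5)*(u - 4)*(u + 1)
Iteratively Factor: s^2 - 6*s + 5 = (s - 1)*(s - 5)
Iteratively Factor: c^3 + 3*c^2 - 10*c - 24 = (c + 4)*(c^2 - c - 6) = (c - 3)*(c + 4)*(c + 2)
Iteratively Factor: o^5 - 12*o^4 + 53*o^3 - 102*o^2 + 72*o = (o - 4)*(o^4 - 8*o^3 + 21*o^2 - 18*o) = o*(o - 4)*(o^3 - 8*o^2 + 21*o - 18) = o*(o - 4)*(o - 3)*(o^2 - 5*o + 6) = o*(o - 4)*(o - 3)^2*(o - 2)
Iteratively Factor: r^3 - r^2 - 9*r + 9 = (r + 3)*(r^2 - 4*r + 3) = (r - 3)*(r + 3)*(r - 1)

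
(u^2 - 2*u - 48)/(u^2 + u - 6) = (u^2 - 2*u - 48)/(u^2 + u - 6)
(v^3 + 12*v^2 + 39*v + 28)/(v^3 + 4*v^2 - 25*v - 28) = (v + 4)/(v - 4)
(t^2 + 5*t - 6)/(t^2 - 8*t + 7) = (t + 6)/(t - 7)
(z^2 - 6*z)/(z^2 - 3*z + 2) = z*(z - 6)/(z^2 - 3*z + 2)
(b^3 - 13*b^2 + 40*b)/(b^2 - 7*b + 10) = b*(b - 8)/(b - 2)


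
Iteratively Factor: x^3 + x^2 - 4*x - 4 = (x + 1)*(x^2 - 4) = (x - 2)*(x + 1)*(x + 2)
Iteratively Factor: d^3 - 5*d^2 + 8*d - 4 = (d - 2)*(d^2 - 3*d + 2) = (d - 2)*(d - 1)*(d - 2)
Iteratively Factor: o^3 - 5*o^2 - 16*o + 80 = (o + 4)*(o^2 - 9*o + 20) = (o - 4)*(o + 4)*(o - 5)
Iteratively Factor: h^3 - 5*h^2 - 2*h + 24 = (h + 2)*(h^2 - 7*h + 12) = (h - 4)*(h + 2)*(h - 3)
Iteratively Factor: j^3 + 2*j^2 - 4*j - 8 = (j + 2)*(j^2 - 4) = (j + 2)^2*(j - 2)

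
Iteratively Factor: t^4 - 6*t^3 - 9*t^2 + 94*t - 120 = (t + 4)*(t^3 - 10*t^2 + 31*t - 30) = (t - 2)*(t + 4)*(t^2 - 8*t + 15) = (t - 3)*(t - 2)*(t + 4)*(t - 5)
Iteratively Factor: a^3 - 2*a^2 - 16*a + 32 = (a - 2)*(a^2 - 16) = (a - 2)*(a + 4)*(a - 4)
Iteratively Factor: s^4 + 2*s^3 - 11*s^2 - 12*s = (s + 4)*(s^3 - 2*s^2 - 3*s) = s*(s + 4)*(s^2 - 2*s - 3) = s*(s - 3)*(s + 4)*(s + 1)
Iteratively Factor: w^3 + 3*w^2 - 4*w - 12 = (w + 2)*(w^2 + w - 6) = (w + 2)*(w + 3)*(w - 2)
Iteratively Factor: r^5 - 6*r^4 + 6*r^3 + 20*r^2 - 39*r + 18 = (r - 1)*(r^4 - 5*r^3 + r^2 + 21*r - 18) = (r - 3)*(r - 1)*(r^3 - 2*r^2 - 5*r + 6) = (r - 3)*(r - 1)*(r + 2)*(r^2 - 4*r + 3) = (r - 3)*(r - 1)^2*(r + 2)*(r - 3)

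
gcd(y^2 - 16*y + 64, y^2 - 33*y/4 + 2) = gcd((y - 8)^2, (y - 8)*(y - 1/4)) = y - 8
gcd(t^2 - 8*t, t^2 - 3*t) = t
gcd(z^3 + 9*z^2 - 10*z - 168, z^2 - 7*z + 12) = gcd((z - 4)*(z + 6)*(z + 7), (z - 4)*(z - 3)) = z - 4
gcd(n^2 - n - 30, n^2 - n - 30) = n^2 - n - 30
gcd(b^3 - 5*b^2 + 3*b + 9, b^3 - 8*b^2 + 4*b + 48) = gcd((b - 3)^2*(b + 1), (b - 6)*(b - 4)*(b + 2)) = 1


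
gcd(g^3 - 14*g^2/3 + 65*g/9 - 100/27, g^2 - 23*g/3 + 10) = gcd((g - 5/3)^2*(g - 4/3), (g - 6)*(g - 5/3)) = g - 5/3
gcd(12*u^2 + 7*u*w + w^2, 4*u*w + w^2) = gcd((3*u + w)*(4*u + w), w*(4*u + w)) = 4*u + w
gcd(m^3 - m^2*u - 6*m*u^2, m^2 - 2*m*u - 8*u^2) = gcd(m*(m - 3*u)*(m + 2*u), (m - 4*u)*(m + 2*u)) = m + 2*u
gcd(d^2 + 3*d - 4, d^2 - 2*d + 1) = d - 1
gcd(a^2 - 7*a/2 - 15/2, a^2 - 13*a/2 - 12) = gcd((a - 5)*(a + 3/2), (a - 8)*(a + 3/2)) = a + 3/2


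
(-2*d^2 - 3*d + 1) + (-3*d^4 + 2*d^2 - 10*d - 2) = -3*d^4 - 13*d - 1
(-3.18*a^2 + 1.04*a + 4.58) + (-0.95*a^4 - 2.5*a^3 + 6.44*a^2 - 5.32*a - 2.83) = -0.95*a^4 - 2.5*a^3 + 3.26*a^2 - 4.28*a + 1.75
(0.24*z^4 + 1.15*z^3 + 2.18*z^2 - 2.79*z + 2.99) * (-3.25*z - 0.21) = -0.78*z^5 - 3.7879*z^4 - 7.3265*z^3 + 8.6097*z^2 - 9.1316*z - 0.6279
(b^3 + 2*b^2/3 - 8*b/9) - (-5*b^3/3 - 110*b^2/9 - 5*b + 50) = 8*b^3/3 + 116*b^2/9 + 37*b/9 - 50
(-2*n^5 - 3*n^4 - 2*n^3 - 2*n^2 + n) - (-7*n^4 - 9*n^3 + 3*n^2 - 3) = -2*n^5 + 4*n^4 + 7*n^3 - 5*n^2 + n + 3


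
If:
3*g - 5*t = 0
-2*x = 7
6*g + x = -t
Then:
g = 35/66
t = 7/22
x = -7/2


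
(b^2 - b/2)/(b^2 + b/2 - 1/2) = b/(b + 1)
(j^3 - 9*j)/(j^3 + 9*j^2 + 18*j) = (j - 3)/(j + 6)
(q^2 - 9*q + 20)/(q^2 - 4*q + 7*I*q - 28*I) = (q - 5)/(q + 7*I)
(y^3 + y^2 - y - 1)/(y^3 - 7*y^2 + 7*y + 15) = (y^2 - 1)/(y^2 - 8*y + 15)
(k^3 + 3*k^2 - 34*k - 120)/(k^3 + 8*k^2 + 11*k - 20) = (k - 6)/(k - 1)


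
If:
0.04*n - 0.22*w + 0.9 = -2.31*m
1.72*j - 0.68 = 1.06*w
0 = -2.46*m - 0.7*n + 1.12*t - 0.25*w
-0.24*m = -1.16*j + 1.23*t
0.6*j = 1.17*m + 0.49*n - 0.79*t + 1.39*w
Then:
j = 0.40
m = -0.43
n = 2.24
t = 0.46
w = 0.00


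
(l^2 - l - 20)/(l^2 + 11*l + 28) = (l - 5)/(l + 7)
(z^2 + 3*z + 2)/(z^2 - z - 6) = (z + 1)/(z - 3)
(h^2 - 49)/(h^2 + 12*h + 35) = (h - 7)/(h + 5)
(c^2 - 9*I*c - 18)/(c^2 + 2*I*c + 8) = (c^2 - 9*I*c - 18)/(c^2 + 2*I*c + 8)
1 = 1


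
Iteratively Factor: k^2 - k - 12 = (k - 4)*(k + 3)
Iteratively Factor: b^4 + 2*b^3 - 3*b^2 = (b + 3)*(b^3 - b^2) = b*(b + 3)*(b^2 - b) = b^2*(b + 3)*(b - 1)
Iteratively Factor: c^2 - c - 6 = (c - 3)*(c + 2)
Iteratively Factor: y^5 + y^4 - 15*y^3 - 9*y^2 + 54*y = (y)*(y^4 + y^3 - 15*y^2 - 9*y + 54) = y*(y - 3)*(y^3 + 4*y^2 - 3*y - 18) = y*(y - 3)*(y + 3)*(y^2 + y - 6) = y*(y - 3)*(y - 2)*(y + 3)*(y + 3)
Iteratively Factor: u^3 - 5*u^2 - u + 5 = (u + 1)*(u^2 - 6*u + 5) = (u - 1)*(u + 1)*(u - 5)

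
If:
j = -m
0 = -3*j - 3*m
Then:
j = -m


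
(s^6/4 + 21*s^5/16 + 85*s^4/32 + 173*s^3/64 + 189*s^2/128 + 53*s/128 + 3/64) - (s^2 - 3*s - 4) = s^6/4 + 21*s^5/16 + 85*s^4/32 + 173*s^3/64 + 61*s^2/128 + 437*s/128 + 259/64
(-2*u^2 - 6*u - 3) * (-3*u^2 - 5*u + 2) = 6*u^4 + 28*u^3 + 35*u^2 + 3*u - 6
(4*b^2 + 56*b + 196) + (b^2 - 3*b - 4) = 5*b^2 + 53*b + 192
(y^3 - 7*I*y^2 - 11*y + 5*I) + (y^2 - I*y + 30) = y^3 + y^2 - 7*I*y^2 - 11*y - I*y + 30 + 5*I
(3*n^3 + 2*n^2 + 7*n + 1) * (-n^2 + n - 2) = -3*n^5 + n^4 - 11*n^3 + 2*n^2 - 13*n - 2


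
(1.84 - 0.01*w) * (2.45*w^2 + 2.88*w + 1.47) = -0.0245*w^3 + 4.4792*w^2 + 5.2845*w + 2.7048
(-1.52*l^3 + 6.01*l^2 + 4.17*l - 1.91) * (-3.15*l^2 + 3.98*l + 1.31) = 4.788*l^5 - 24.9811*l^4 + 8.7931*l^3 + 30.4862*l^2 - 2.1391*l - 2.5021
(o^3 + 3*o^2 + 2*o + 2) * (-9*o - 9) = -9*o^4 - 36*o^3 - 45*o^2 - 36*o - 18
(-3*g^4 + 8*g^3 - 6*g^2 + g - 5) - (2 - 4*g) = -3*g^4 + 8*g^3 - 6*g^2 + 5*g - 7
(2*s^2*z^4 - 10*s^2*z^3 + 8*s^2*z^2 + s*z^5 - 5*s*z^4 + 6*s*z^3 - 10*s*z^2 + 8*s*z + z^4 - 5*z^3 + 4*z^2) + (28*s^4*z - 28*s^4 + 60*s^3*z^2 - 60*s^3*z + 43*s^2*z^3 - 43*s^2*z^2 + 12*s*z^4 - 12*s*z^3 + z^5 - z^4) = 28*s^4*z - 28*s^4 + 60*s^3*z^2 - 60*s^3*z + 2*s^2*z^4 + 33*s^2*z^3 - 35*s^2*z^2 + s*z^5 + 7*s*z^4 - 6*s*z^3 - 10*s*z^2 + 8*s*z + z^5 - 5*z^3 + 4*z^2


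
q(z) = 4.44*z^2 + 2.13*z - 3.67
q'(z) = 8.88*z + 2.13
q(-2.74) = 23.83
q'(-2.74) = -22.20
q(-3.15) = 33.68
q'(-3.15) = -25.84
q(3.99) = 75.51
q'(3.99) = 37.56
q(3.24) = 49.84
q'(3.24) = 30.90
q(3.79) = 68.18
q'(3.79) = 35.79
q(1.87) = 15.84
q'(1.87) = 18.74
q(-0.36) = -3.86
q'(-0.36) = -1.07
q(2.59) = 31.63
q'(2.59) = 25.13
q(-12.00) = 610.13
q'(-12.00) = -104.43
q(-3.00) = 29.90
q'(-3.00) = -24.51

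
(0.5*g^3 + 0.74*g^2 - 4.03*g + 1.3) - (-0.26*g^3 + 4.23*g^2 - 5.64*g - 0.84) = 0.76*g^3 - 3.49*g^2 + 1.61*g + 2.14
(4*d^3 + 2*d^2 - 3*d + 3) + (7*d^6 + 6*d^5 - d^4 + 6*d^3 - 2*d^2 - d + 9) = 7*d^6 + 6*d^5 - d^4 + 10*d^3 - 4*d + 12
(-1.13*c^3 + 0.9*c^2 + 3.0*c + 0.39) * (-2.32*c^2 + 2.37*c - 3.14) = 2.6216*c^5 - 4.7661*c^4 - 1.2788*c^3 + 3.3792*c^2 - 8.4957*c - 1.2246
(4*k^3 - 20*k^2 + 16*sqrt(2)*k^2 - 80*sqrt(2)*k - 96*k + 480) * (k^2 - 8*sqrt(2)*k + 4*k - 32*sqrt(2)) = 4*k^5 - 16*sqrt(2)*k^4 - 4*k^4 - 432*k^3 + 16*sqrt(2)*k^3 + 352*k^2 + 1088*sqrt(2)*k^2 - 768*sqrt(2)*k + 7040*k - 15360*sqrt(2)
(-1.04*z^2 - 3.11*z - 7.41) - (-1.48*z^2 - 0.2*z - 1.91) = 0.44*z^2 - 2.91*z - 5.5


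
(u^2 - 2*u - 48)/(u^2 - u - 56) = (u + 6)/(u + 7)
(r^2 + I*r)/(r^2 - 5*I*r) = (r + I)/(r - 5*I)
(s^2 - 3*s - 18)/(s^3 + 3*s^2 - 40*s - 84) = (s + 3)/(s^2 + 9*s + 14)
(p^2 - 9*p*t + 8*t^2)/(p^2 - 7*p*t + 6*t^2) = (p - 8*t)/(p - 6*t)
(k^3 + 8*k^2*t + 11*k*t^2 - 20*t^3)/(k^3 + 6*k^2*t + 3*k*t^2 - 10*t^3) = (k + 4*t)/(k + 2*t)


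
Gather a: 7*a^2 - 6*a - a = 7*a^2 - 7*a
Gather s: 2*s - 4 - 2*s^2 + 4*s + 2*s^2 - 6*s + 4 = 0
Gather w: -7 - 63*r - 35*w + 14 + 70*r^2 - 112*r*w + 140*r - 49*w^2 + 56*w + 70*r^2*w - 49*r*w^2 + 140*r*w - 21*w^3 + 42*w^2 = 70*r^2 + 77*r - 21*w^3 + w^2*(-49*r - 7) + w*(70*r^2 + 28*r + 21) + 7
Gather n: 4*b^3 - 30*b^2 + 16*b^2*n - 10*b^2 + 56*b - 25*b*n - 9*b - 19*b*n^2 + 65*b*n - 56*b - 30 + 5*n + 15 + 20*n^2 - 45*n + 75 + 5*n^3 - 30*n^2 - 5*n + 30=4*b^3 - 40*b^2 - 9*b + 5*n^3 + n^2*(-19*b - 10) + n*(16*b^2 + 40*b - 45) + 90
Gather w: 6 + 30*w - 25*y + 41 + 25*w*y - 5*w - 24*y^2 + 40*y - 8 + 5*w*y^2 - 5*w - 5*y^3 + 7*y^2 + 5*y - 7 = w*(5*y^2 + 25*y + 20) - 5*y^3 - 17*y^2 + 20*y + 32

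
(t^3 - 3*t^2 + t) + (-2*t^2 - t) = t^3 - 5*t^2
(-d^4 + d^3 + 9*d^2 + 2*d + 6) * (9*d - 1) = -9*d^5 + 10*d^4 + 80*d^3 + 9*d^2 + 52*d - 6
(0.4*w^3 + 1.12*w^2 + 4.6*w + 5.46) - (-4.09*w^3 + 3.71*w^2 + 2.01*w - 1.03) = 4.49*w^3 - 2.59*w^2 + 2.59*w + 6.49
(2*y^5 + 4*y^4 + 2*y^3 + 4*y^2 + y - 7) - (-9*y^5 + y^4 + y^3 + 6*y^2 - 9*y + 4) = 11*y^5 + 3*y^4 + y^3 - 2*y^2 + 10*y - 11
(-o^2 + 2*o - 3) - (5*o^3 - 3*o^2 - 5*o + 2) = -5*o^3 + 2*o^2 + 7*o - 5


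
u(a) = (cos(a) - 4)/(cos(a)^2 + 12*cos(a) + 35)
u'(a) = (2*sin(a)*cos(a) + 12*sin(a))*(cos(a) - 4)/(cos(a)^2 + 12*cos(a) + 35)^2 - sin(a)/(cos(a)^2 + 12*cos(a) + 35) = (cos(a)^2 - 8*cos(a) - 83)*sin(a)/(cos(a)^2 + 12*cos(a) + 35)^2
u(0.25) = -0.06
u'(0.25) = -0.01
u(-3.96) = -0.17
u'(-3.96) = -0.08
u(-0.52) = -0.07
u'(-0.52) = 0.02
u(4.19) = -0.15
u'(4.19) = 0.08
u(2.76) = -0.20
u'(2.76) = -0.05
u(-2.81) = -0.20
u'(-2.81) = 0.04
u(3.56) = -0.20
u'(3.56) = 0.05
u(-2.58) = -0.19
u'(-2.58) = 0.06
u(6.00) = -0.06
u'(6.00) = 0.01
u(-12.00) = -0.07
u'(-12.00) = -0.02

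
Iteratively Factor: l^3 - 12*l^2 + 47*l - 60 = (l - 5)*(l^2 - 7*l + 12) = (l - 5)*(l - 3)*(l - 4)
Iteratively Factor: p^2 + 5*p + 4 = (p + 4)*(p + 1)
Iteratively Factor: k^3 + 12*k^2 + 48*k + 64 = (k + 4)*(k^2 + 8*k + 16) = (k + 4)^2*(k + 4)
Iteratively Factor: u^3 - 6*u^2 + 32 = (u + 2)*(u^2 - 8*u + 16) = (u - 4)*(u + 2)*(u - 4)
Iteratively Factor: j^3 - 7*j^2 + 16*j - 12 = (j - 2)*(j^2 - 5*j + 6) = (j - 2)^2*(j - 3)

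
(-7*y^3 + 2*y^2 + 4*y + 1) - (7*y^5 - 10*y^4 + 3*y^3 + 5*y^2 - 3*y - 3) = -7*y^5 + 10*y^4 - 10*y^3 - 3*y^2 + 7*y + 4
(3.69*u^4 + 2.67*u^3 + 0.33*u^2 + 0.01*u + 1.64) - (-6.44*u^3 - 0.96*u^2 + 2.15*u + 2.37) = 3.69*u^4 + 9.11*u^3 + 1.29*u^2 - 2.14*u - 0.73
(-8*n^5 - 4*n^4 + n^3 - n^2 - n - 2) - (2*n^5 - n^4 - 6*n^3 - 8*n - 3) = -10*n^5 - 3*n^4 + 7*n^3 - n^2 + 7*n + 1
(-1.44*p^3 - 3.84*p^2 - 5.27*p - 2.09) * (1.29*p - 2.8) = -1.8576*p^4 - 0.9216*p^3 + 3.9537*p^2 + 12.0599*p + 5.852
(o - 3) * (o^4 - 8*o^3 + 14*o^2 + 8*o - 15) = o^5 - 11*o^4 + 38*o^3 - 34*o^2 - 39*o + 45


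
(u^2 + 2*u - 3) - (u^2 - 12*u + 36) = 14*u - 39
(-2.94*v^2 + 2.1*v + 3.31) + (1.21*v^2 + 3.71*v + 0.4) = -1.73*v^2 + 5.81*v + 3.71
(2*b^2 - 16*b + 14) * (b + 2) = 2*b^3 - 12*b^2 - 18*b + 28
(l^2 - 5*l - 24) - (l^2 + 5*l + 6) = -10*l - 30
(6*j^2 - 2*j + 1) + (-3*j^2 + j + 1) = 3*j^2 - j + 2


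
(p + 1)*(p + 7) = p^2 + 8*p + 7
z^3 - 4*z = z*(z - 2)*(z + 2)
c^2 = c^2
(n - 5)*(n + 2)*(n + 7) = n^3 + 4*n^2 - 31*n - 70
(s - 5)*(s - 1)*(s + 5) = s^3 - s^2 - 25*s + 25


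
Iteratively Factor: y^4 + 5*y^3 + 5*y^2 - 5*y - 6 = (y + 3)*(y^3 + 2*y^2 - y - 2) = (y - 1)*(y + 3)*(y^2 + 3*y + 2) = (y - 1)*(y + 2)*(y + 3)*(y + 1)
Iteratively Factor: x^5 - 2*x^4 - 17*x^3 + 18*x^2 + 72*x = (x)*(x^4 - 2*x^3 - 17*x^2 + 18*x + 72) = x*(x - 3)*(x^3 + x^2 - 14*x - 24) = x*(x - 3)*(x + 2)*(x^2 - x - 12) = x*(x - 4)*(x - 3)*(x + 2)*(x + 3)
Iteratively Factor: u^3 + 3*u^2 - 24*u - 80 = (u + 4)*(u^2 - u - 20) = (u - 5)*(u + 4)*(u + 4)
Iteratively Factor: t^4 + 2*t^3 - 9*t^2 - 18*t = (t + 2)*(t^3 - 9*t) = (t - 3)*(t + 2)*(t^2 + 3*t) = t*(t - 3)*(t + 2)*(t + 3)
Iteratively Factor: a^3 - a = (a - 1)*(a^2 + a) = (a - 1)*(a + 1)*(a)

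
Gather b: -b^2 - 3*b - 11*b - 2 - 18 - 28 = -b^2 - 14*b - 48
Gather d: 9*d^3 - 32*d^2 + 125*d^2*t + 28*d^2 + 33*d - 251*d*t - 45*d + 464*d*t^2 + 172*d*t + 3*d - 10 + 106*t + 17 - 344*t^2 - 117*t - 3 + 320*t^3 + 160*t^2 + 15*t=9*d^3 + d^2*(125*t - 4) + d*(464*t^2 - 79*t - 9) + 320*t^3 - 184*t^2 + 4*t + 4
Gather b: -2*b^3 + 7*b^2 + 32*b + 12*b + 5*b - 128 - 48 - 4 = -2*b^3 + 7*b^2 + 49*b - 180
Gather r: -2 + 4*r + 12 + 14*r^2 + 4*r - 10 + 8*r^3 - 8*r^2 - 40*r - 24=8*r^3 + 6*r^2 - 32*r - 24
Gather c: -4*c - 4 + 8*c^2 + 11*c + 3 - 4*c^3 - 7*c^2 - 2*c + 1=-4*c^3 + c^2 + 5*c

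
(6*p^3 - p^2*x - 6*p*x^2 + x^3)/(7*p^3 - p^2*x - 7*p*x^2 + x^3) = (-6*p + x)/(-7*p + x)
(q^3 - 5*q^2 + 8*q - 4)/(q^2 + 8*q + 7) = (q^3 - 5*q^2 + 8*q - 4)/(q^2 + 8*q + 7)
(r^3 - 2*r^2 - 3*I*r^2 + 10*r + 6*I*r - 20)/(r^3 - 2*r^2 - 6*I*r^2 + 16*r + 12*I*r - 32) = (r - 5*I)/(r - 8*I)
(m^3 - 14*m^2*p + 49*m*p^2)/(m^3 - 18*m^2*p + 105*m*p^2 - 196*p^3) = m/(m - 4*p)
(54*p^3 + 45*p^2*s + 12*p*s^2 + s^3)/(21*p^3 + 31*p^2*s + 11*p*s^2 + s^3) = (18*p^2 + 9*p*s + s^2)/(7*p^2 + 8*p*s + s^2)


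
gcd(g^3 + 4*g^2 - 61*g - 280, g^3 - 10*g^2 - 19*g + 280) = g^2 - 3*g - 40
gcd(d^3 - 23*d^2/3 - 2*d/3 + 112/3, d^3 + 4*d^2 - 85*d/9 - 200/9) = d - 8/3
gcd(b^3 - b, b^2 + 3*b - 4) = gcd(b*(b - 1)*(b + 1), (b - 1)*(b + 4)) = b - 1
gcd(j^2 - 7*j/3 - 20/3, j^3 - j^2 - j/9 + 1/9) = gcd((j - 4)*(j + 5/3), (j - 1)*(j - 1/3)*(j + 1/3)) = 1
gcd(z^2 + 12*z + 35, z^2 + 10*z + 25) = z + 5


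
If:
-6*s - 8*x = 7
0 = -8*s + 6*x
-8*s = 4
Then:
No Solution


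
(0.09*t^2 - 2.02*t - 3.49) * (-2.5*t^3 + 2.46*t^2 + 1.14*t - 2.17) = -0.225*t^5 + 5.2714*t^4 + 3.8584*t^3 - 11.0835*t^2 + 0.4048*t + 7.5733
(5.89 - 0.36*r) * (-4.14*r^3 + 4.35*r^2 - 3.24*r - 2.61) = 1.4904*r^4 - 25.9506*r^3 + 26.7879*r^2 - 18.144*r - 15.3729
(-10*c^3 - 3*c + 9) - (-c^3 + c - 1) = -9*c^3 - 4*c + 10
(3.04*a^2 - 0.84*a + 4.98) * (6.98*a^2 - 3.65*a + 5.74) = 21.2192*a^4 - 16.9592*a^3 + 55.276*a^2 - 22.9986*a + 28.5852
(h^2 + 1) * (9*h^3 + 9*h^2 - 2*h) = 9*h^5 + 9*h^4 + 7*h^3 + 9*h^2 - 2*h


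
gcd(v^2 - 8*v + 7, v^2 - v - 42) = v - 7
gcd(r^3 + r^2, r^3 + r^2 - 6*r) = r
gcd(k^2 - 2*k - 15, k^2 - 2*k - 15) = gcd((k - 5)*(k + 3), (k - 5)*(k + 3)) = k^2 - 2*k - 15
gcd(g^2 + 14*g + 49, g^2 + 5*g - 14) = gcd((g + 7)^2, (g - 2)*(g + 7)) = g + 7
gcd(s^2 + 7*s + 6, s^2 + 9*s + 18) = s + 6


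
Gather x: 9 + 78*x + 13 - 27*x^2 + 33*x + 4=-27*x^2 + 111*x + 26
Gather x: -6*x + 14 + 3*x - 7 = 7 - 3*x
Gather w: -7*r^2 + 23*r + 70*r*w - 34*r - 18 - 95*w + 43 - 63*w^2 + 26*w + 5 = -7*r^2 - 11*r - 63*w^2 + w*(70*r - 69) + 30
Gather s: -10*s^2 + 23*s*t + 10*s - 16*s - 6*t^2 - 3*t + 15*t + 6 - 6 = -10*s^2 + s*(23*t - 6) - 6*t^2 + 12*t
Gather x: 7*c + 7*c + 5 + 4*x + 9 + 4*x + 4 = 14*c + 8*x + 18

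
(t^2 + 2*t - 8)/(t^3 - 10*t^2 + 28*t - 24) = (t + 4)/(t^2 - 8*t + 12)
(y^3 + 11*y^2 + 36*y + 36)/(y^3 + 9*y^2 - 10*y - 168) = (y^2 + 5*y + 6)/(y^2 + 3*y - 28)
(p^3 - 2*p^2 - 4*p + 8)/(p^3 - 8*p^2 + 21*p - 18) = (p^2 - 4)/(p^2 - 6*p + 9)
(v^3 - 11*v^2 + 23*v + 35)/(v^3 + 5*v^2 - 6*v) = (v^3 - 11*v^2 + 23*v + 35)/(v*(v^2 + 5*v - 6))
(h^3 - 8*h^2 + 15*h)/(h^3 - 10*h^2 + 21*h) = (h - 5)/(h - 7)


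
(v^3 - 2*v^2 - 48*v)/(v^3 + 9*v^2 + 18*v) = (v - 8)/(v + 3)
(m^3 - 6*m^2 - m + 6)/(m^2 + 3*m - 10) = (m^3 - 6*m^2 - m + 6)/(m^2 + 3*m - 10)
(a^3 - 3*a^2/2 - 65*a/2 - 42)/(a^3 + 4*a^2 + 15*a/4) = 2*(a^2 - 3*a - 28)/(a*(2*a + 5))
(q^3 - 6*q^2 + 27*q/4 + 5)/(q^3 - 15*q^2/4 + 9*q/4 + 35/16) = 4*(q - 4)/(4*q - 7)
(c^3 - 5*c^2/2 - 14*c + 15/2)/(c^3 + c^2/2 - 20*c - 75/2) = (2*c - 1)/(2*c + 5)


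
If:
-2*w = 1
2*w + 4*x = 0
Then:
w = -1/2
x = 1/4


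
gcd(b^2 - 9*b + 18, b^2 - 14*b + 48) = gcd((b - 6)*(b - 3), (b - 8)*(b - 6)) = b - 6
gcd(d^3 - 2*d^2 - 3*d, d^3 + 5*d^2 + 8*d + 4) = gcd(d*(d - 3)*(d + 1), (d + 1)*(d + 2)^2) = d + 1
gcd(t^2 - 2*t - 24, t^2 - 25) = 1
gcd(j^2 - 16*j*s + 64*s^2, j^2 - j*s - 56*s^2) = -j + 8*s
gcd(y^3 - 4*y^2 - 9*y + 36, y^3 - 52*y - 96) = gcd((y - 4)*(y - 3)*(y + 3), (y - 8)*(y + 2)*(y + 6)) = 1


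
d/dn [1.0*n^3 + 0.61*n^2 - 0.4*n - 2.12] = 3.0*n^2 + 1.22*n - 0.4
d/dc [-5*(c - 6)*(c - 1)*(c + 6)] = -15*c^2 + 10*c + 180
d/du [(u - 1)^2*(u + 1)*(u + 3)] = 4*u^3 + 6*u^2 - 8*u - 2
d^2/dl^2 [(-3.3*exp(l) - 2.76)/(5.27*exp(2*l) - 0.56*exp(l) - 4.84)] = (-91.65057*exp(4*l) - 316.351776*exp(3*l) - 480.598704*exp(2*l) - 273.516288*exp(l) - 69.823776)*exp(l)/(146.363183*exp(6*l) - 46.658472*exp(5*l) - 398.304492*exp(4*l) + 85.527232*exp(3*l) + 365.805264*exp(2*l) - 39.355008*exp(l) - 113.379904)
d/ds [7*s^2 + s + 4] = 14*s + 1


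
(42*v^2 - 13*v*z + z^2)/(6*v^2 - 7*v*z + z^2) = (-7*v + z)/(-v + z)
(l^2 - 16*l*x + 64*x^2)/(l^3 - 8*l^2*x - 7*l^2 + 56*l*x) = (l - 8*x)/(l*(l - 7))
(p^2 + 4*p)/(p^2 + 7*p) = (p + 4)/(p + 7)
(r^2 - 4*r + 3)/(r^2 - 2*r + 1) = (r - 3)/(r - 1)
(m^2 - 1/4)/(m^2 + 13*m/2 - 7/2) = (m + 1/2)/(m + 7)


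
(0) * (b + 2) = 0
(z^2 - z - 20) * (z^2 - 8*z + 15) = z^4 - 9*z^3 + 3*z^2 + 145*z - 300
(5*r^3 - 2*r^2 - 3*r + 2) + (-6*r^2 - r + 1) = 5*r^3 - 8*r^2 - 4*r + 3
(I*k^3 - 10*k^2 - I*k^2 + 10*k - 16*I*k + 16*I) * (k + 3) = I*k^4 - 10*k^3 + 2*I*k^3 - 20*k^2 - 19*I*k^2 + 30*k - 32*I*k + 48*I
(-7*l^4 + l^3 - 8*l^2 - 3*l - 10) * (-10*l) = 70*l^5 - 10*l^4 + 80*l^3 + 30*l^2 + 100*l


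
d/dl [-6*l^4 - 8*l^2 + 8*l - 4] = -24*l^3 - 16*l + 8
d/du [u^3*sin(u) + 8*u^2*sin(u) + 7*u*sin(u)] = u^3*cos(u) + 3*u^2*sin(u) + 8*u^2*cos(u) + 16*u*sin(u) + 7*u*cos(u) + 7*sin(u)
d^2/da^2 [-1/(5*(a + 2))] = -2/(5*(a + 2)^3)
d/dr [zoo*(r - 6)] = zoo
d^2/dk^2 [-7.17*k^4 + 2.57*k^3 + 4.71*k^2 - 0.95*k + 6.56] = -86.04*k^2 + 15.42*k + 9.42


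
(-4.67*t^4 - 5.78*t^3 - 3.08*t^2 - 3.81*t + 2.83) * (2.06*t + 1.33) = -9.6202*t^5 - 18.1179*t^4 - 14.0322*t^3 - 11.945*t^2 + 0.7625*t + 3.7639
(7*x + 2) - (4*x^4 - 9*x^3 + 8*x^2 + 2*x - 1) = -4*x^4 + 9*x^3 - 8*x^2 + 5*x + 3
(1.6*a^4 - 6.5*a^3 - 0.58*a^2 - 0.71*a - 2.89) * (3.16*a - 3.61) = 5.056*a^5 - 26.316*a^4 + 21.6322*a^3 - 0.1498*a^2 - 6.5693*a + 10.4329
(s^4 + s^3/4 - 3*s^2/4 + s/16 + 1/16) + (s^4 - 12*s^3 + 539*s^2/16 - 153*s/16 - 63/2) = 2*s^4 - 47*s^3/4 + 527*s^2/16 - 19*s/2 - 503/16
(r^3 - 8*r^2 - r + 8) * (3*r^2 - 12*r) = 3*r^5 - 36*r^4 + 93*r^3 + 36*r^2 - 96*r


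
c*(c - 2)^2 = c^3 - 4*c^2 + 4*c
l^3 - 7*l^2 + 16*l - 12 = (l - 3)*(l - 2)^2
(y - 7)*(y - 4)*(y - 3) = y^3 - 14*y^2 + 61*y - 84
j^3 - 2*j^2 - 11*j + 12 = (j - 4)*(j - 1)*(j + 3)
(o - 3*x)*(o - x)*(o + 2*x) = o^3 - 2*o^2*x - 5*o*x^2 + 6*x^3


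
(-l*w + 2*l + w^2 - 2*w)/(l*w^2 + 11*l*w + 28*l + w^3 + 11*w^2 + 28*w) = (-l*w + 2*l + w^2 - 2*w)/(l*w^2 + 11*l*w + 28*l + w^3 + 11*w^2 + 28*w)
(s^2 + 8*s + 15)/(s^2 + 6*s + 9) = (s + 5)/(s + 3)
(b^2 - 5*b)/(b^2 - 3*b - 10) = b/(b + 2)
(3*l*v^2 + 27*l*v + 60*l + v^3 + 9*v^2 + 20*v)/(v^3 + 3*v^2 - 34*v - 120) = (3*l + v)/(v - 6)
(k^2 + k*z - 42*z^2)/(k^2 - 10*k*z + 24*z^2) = (-k - 7*z)/(-k + 4*z)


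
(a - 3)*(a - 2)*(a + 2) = a^3 - 3*a^2 - 4*a + 12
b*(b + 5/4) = b^2 + 5*b/4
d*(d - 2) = d^2 - 2*d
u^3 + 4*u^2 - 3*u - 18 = (u - 2)*(u + 3)^2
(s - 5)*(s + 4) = s^2 - s - 20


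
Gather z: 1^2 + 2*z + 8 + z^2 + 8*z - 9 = z^2 + 10*z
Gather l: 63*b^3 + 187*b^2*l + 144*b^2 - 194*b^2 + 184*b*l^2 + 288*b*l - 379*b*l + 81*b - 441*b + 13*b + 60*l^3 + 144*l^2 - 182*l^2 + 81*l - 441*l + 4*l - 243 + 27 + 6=63*b^3 - 50*b^2 - 347*b + 60*l^3 + l^2*(184*b - 38) + l*(187*b^2 - 91*b - 356) - 210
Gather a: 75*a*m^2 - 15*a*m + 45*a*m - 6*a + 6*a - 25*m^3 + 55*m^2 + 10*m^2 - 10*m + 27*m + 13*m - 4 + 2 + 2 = a*(75*m^2 + 30*m) - 25*m^3 + 65*m^2 + 30*m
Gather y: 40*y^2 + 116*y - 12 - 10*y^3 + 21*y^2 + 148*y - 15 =-10*y^3 + 61*y^2 + 264*y - 27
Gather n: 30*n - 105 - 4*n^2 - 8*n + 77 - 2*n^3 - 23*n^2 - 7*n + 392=-2*n^3 - 27*n^2 + 15*n + 364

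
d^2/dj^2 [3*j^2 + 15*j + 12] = 6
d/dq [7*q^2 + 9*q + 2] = 14*q + 9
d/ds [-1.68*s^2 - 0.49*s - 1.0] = -3.36*s - 0.49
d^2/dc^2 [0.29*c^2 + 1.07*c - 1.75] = 0.580000000000000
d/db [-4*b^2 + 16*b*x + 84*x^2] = -8*b + 16*x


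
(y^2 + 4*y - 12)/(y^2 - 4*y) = (y^2 + 4*y - 12)/(y*(y - 4))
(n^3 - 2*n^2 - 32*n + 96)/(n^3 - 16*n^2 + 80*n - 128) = (n + 6)/(n - 8)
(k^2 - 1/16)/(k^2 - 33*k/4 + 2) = (k + 1/4)/(k - 8)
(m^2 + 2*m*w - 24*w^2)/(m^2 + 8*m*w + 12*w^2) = (m - 4*w)/(m + 2*w)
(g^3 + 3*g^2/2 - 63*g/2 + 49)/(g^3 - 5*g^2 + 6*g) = (2*g^2 + 7*g - 49)/(2*g*(g - 3))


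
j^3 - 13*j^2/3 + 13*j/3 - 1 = (j - 3)*(j - 1)*(j - 1/3)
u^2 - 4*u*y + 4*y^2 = (u - 2*y)^2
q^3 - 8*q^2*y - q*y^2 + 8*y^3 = (q - 8*y)*(q - y)*(q + y)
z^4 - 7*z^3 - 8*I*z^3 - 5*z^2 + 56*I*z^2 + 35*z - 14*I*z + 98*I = (z - 7)*(z - 7*I)*(z - 2*I)*(z + I)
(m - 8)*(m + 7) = m^2 - m - 56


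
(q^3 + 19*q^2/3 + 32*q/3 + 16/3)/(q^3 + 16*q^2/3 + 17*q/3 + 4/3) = (3*q + 4)/(3*q + 1)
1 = 1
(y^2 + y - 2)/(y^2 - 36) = (y^2 + y - 2)/(y^2 - 36)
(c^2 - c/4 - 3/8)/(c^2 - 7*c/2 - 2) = (c - 3/4)/(c - 4)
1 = 1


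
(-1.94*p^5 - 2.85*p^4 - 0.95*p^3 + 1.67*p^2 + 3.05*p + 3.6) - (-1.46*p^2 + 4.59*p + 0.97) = -1.94*p^5 - 2.85*p^4 - 0.95*p^3 + 3.13*p^2 - 1.54*p + 2.63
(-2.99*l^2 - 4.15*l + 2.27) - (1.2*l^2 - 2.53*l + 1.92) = -4.19*l^2 - 1.62*l + 0.35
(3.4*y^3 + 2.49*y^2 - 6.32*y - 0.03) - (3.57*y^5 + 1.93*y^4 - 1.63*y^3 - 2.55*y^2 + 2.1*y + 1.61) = -3.57*y^5 - 1.93*y^4 + 5.03*y^3 + 5.04*y^2 - 8.42*y - 1.64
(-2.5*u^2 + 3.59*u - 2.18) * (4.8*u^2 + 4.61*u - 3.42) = -12.0*u^4 + 5.707*u^3 + 14.6359*u^2 - 22.3276*u + 7.4556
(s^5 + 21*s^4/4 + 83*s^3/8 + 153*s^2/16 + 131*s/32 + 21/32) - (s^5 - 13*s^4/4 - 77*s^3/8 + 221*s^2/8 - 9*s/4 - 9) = 17*s^4/2 + 20*s^3 - 289*s^2/16 + 203*s/32 + 309/32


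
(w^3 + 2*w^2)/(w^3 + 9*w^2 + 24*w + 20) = w^2/(w^2 + 7*w + 10)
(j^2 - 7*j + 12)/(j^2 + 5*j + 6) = (j^2 - 7*j + 12)/(j^2 + 5*j + 6)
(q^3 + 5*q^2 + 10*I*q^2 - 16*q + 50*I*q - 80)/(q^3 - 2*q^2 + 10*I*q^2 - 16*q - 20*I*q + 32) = (q + 5)/(q - 2)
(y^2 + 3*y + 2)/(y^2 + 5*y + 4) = (y + 2)/(y + 4)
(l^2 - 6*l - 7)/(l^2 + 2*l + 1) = (l - 7)/(l + 1)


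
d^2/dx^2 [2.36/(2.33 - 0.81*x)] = -3.096792/(0.81*x - 2.33)^3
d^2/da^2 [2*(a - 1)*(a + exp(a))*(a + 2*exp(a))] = 6*a^2*exp(a) + 16*a*exp(2*a) + 18*a*exp(a) + 12*a - 4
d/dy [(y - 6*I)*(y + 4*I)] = 2*y - 2*I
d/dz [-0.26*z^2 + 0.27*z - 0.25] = 0.27 - 0.52*z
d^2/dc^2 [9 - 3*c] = 0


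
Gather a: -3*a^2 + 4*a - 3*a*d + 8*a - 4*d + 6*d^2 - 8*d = -3*a^2 + a*(12 - 3*d) + 6*d^2 - 12*d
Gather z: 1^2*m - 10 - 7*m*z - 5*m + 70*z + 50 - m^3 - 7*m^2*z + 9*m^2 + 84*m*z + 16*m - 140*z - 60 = -m^3 + 9*m^2 + 12*m + z*(-7*m^2 + 77*m - 70) - 20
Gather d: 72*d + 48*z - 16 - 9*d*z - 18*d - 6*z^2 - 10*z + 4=d*(54 - 9*z) - 6*z^2 + 38*z - 12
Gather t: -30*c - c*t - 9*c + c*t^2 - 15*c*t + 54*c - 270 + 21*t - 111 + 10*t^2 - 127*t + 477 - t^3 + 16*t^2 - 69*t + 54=15*c - t^3 + t^2*(c + 26) + t*(-16*c - 175) + 150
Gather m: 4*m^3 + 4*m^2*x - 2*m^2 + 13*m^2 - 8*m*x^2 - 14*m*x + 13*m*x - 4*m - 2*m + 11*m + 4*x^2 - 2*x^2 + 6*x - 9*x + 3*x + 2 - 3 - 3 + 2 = 4*m^3 + m^2*(4*x + 11) + m*(-8*x^2 - x + 5) + 2*x^2 - 2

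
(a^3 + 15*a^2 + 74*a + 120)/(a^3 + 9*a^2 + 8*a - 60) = (a + 4)/(a - 2)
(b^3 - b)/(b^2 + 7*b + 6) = b*(b - 1)/(b + 6)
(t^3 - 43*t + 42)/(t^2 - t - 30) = (t^2 + 6*t - 7)/(t + 5)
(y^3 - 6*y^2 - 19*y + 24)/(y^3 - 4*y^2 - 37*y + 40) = (y + 3)/(y + 5)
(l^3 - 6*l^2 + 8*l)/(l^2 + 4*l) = (l^2 - 6*l + 8)/(l + 4)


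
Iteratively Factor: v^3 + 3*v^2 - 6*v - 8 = (v + 1)*(v^2 + 2*v - 8) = (v - 2)*(v + 1)*(v + 4)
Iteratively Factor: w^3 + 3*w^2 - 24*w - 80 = (w + 4)*(w^2 - w - 20) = (w + 4)^2*(w - 5)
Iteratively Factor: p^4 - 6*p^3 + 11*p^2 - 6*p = (p - 2)*(p^3 - 4*p^2 + 3*p) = (p - 3)*(p - 2)*(p^2 - p) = p*(p - 3)*(p - 2)*(p - 1)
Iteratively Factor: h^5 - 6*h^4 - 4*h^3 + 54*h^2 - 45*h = (h - 1)*(h^4 - 5*h^3 - 9*h^2 + 45*h) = (h - 5)*(h - 1)*(h^3 - 9*h) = (h - 5)*(h - 1)*(h + 3)*(h^2 - 3*h) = (h - 5)*(h - 3)*(h - 1)*(h + 3)*(h)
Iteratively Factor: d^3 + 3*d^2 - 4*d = (d + 4)*(d^2 - d) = d*(d + 4)*(d - 1)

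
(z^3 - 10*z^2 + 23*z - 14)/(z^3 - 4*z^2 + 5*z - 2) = (z - 7)/(z - 1)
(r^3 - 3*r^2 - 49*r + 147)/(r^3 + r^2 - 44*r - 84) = (r^2 + 4*r - 21)/(r^2 + 8*r + 12)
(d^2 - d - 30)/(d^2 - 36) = (d + 5)/(d + 6)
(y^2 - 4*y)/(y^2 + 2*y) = (y - 4)/(y + 2)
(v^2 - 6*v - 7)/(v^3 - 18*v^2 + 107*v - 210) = (v + 1)/(v^2 - 11*v + 30)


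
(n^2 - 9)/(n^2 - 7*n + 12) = (n + 3)/(n - 4)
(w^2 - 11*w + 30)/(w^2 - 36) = (w - 5)/(w + 6)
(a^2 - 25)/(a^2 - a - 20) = (a + 5)/(a + 4)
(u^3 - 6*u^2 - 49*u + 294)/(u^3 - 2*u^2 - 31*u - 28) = (u^2 + u - 42)/(u^2 + 5*u + 4)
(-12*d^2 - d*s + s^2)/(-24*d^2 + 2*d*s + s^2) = (3*d + s)/(6*d + s)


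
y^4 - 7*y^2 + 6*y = y*(y - 2)*(y - 1)*(y + 3)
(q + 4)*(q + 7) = q^2 + 11*q + 28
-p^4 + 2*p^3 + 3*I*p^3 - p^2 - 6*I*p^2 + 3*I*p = p*(p - 3*I)*(I*p - I)^2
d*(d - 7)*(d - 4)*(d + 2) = d^4 - 9*d^3 + 6*d^2 + 56*d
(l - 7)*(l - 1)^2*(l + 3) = l^4 - 6*l^3 - 12*l^2 + 38*l - 21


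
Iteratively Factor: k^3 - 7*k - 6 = (k + 2)*(k^2 - 2*k - 3) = (k + 1)*(k + 2)*(k - 3)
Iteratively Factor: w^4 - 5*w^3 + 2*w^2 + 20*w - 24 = (w - 2)*(w^3 - 3*w^2 - 4*w + 12) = (w - 2)*(w + 2)*(w^2 - 5*w + 6) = (w - 3)*(w - 2)*(w + 2)*(w - 2)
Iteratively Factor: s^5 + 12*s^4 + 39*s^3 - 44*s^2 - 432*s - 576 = (s + 4)*(s^4 + 8*s^3 + 7*s^2 - 72*s - 144) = (s + 3)*(s + 4)*(s^3 + 5*s^2 - 8*s - 48) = (s - 3)*(s + 3)*(s + 4)*(s^2 + 8*s + 16) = (s - 3)*(s + 3)*(s + 4)^2*(s + 4)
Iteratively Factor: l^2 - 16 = (l - 4)*(l + 4)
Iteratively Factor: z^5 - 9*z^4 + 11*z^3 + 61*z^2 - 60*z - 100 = (z - 5)*(z^4 - 4*z^3 - 9*z^2 + 16*z + 20) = (z - 5)^2*(z^3 + z^2 - 4*z - 4) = (z - 5)^2*(z - 2)*(z^2 + 3*z + 2) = (z - 5)^2*(z - 2)*(z + 1)*(z + 2)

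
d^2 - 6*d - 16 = (d - 8)*(d + 2)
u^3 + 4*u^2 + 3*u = u*(u + 1)*(u + 3)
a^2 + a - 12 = (a - 3)*(a + 4)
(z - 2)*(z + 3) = z^2 + z - 6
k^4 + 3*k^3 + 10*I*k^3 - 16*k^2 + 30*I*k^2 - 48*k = k*(k + 3)*(k + 2*I)*(k + 8*I)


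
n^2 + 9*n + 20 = (n + 4)*(n + 5)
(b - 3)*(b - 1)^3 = b^4 - 6*b^3 + 12*b^2 - 10*b + 3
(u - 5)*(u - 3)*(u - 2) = u^3 - 10*u^2 + 31*u - 30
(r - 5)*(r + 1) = r^2 - 4*r - 5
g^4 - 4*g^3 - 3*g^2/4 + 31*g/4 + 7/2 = (g - 7/2)*(g - 2)*(g + 1/2)*(g + 1)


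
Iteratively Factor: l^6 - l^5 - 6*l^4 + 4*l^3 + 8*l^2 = (l - 2)*(l^5 + l^4 - 4*l^3 - 4*l^2) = (l - 2)^2*(l^4 + 3*l^3 + 2*l^2) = (l - 2)^2*(l + 1)*(l^3 + 2*l^2) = l*(l - 2)^2*(l + 1)*(l^2 + 2*l) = l^2*(l - 2)^2*(l + 1)*(l + 2)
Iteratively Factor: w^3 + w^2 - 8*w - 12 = (w + 2)*(w^2 - w - 6) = (w - 3)*(w + 2)*(w + 2)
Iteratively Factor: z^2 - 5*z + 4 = (z - 4)*(z - 1)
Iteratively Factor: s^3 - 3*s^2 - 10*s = (s)*(s^2 - 3*s - 10) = s*(s - 5)*(s + 2)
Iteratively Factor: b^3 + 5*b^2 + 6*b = (b + 3)*(b^2 + 2*b) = (b + 2)*(b + 3)*(b)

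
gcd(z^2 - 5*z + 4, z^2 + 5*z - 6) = z - 1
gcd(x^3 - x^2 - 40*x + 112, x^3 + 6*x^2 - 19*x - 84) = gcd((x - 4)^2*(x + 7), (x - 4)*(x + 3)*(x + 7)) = x^2 + 3*x - 28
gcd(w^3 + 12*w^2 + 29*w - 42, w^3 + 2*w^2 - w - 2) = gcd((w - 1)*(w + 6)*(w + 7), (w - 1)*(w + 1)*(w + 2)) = w - 1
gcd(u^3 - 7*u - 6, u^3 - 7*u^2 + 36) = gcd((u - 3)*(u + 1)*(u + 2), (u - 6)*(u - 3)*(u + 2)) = u^2 - u - 6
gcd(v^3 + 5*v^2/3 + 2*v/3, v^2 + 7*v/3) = v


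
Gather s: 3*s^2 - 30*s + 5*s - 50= 3*s^2 - 25*s - 50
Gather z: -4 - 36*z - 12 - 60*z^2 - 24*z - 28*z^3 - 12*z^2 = -28*z^3 - 72*z^2 - 60*z - 16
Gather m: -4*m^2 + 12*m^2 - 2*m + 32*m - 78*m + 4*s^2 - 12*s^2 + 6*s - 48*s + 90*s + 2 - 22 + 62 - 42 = 8*m^2 - 48*m - 8*s^2 + 48*s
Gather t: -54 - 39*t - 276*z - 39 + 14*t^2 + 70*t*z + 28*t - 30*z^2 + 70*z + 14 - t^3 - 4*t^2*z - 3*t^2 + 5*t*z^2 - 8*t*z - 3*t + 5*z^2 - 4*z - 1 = -t^3 + t^2*(11 - 4*z) + t*(5*z^2 + 62*z - 14) - 25*z^2 - 210*z - 80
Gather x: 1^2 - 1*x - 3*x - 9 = -4*x - 8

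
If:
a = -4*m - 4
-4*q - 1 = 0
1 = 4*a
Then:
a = 1/4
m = -17/16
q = -1/4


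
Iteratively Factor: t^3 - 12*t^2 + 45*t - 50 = (t - 2)*(t^2 - 10*t + 25) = (t - 5)*(t - 2)*(t - 5)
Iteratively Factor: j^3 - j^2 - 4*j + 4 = (j + 2)*(j^2 - 3*j + 2) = (j - 2)*(j + 2)*(j - 1)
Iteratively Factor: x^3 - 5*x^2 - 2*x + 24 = (x - 4)*(x^2 - x - 6) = (x - 4)*(x - 3)*(x + 2)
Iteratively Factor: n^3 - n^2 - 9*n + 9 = (n + 3)*(n^2 - 4*n + 3) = (n - 3)*(n + 3)*(n - 1)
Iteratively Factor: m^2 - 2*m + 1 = (m - 1)*(m - 1)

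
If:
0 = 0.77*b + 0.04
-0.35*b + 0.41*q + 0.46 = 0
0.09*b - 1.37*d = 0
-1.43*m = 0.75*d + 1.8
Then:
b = -0.05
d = -0.00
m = -1.26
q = -1.17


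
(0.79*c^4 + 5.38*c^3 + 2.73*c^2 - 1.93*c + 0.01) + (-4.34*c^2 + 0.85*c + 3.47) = 0.79*c^4 + 5.38*c^3 - 1.61*c^2 - 1.08*c + 3.48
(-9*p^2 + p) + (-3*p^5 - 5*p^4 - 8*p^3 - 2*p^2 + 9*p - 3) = -3*p^5 - 5*p^4 - 8*p^3 - 11*p^2 + 10*p - 3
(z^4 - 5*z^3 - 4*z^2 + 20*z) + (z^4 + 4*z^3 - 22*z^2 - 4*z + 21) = 2*z^4 - z^3 - 26*z^2 + 16*z + 21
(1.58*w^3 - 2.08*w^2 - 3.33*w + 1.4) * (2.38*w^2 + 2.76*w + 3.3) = 3.7604*w^5 - 0.5896*w^4 - 8.4522*w^3 - 12.7228*w^2 - 7.125*w + 4.62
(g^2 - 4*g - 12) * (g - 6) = g^3 - 10*g^2 + 12*g + 72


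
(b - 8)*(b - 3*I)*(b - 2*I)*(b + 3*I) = b^4 - 8*b^3 - 2*I*b^3 + 9*b^2 + 16*I*b^2 - 72*b - 18*I*b + 144*I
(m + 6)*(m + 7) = m^2 + 13*m + 42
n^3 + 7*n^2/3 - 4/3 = (n - 2/3)*(n + 1)*(n + 2)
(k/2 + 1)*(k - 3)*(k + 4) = k^3/2 + 3*k^2/2 - 5*k - 12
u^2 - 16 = (u - 4)*(u + 4)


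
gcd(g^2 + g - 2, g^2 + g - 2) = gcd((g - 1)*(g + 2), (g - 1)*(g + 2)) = g^2 + g - 2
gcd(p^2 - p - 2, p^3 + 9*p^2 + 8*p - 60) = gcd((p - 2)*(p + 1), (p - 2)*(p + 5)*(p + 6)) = p - 2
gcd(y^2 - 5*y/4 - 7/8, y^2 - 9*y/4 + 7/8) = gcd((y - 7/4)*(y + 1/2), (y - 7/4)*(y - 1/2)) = y - 7/4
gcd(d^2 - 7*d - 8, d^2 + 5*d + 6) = 1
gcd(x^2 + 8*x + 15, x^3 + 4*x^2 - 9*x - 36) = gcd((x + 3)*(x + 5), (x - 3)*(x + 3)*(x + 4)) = x + 3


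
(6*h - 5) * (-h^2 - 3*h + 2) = -6*h^3 - 13*h^2 + 27*h - 10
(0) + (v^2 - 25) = v^2 - 25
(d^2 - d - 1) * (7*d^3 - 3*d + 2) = 7*d^5 - 7*d^4 - 10*d^3 + 5*d^2 + d - 2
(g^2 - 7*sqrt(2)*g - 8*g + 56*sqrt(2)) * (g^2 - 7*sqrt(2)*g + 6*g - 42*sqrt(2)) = g^4 - 14*sqrt(2)*g^3 - 2*g^3 + 28*sqrt(2)*g^2 + 50*g^2 - 196*g + 672*sqrt(2)*g - 4704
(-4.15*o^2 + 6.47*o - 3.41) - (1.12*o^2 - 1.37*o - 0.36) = -5.27*o^2 + 7.84*o - 3.05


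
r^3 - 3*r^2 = r^2*(r - 3)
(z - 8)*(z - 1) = z^2 - 9*z + 8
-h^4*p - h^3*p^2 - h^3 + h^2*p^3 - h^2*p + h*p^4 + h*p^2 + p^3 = (-h + p)*(h + p)^2*(h*p + 1)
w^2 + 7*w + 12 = (w + 3)*(w + 4)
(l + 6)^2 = l^2 + 12*l + 36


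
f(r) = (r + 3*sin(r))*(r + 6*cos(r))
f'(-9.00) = -10.47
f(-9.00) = 148.09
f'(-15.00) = -58.07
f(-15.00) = 331.53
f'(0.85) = 3.45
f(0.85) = 14.93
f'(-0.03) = 23.72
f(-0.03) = -0.72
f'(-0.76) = -3.12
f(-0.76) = -10.15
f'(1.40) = -17.75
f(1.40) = 10.54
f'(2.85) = 2.74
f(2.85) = -10.75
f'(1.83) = -22.63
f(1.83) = 1.38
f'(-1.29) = -27.54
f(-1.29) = -1.56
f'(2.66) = -2.80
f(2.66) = -10.76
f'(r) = (1 - 6*sin(r))*(r + 3*sin(r)) + (r + 6*cos(r))*(3*cos(r) + 1) = -(r + 3*sin(r))*(6*sin(r) - 1) + (r + 6*cos(r))*(3*cos(r) + 1)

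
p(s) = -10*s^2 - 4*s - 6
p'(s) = -20*s - 4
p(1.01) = -20.24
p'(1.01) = -24.20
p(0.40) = -9.20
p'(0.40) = -12.00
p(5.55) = -336.22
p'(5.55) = -115.00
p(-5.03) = -238.89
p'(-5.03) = 96.60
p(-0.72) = -8.30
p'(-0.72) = 10.40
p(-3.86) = -139.56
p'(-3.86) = 73.20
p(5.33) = -311.41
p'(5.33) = -110.60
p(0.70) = -13.70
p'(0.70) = -18.00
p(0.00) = -6.00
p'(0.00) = -4.00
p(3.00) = -108.00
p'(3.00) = -64.00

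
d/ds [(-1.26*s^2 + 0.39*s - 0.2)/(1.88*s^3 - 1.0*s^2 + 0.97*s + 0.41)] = (2.3688*s^4 - 1.4664*s^3 + 0.2958*s^2 - 1.4332*s + 0.3539)/(3.5344*s^6 - 3.76*s^5 + 4.6472*s^4 - 0.3984*s^3 + 0.1209*s^2 + 0.7954*s + 0.1681)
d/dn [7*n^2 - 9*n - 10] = 14*n - 9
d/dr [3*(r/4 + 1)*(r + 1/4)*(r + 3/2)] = 9*r^2/4 + 69*r/8 + 177/32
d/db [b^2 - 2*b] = 2*b - 2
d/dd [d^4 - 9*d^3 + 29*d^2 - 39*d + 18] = 4*d^3 - 27*d^2 + 58*d - 39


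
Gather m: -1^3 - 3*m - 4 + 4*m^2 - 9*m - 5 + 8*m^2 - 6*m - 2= 12*m^2 - 18*m - 12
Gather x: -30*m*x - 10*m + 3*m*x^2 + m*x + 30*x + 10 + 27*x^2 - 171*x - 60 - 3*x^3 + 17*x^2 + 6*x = -10*m - 3*x^3 + x^2*(3*m + 44) + x*(-29*m - 135) - 50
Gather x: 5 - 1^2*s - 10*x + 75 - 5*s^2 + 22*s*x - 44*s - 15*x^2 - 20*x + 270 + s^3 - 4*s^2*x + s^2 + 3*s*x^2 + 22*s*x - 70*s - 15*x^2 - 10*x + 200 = s^3 - 4*s^2 - 115*s + x^2*(3*s - 30) + x*(-4*s^2 + 44*s - 40) + 550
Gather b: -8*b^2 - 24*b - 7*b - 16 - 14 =-8*b^2 - 31*b - 30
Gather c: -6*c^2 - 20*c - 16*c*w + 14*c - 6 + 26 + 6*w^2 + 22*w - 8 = -6*c^2 + c*(-16*w - 6) + 6*w^2 + 22*w + 12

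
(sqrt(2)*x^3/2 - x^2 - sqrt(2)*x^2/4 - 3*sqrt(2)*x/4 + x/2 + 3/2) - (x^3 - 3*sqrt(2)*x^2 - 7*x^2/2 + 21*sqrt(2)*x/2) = -x^3 + sqrt(2)*x^3/2 + 5*x^2/2 + 11*sqrt(2)*x^2/4 - 45*sqrt(2)*x/4 + x/2 + 3/2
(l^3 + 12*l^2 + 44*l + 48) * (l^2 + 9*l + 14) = l^5 + 21*l^4 + 166*l^3 + 612*l^2 + 1048*l + 672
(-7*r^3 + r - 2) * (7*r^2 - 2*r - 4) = -49*r^5 + 14*r^4 + 35*r^3 - 16*r^2 + 8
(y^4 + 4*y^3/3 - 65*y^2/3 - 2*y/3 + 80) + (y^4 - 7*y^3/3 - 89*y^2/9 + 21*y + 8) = 2*y^4 - y^3 - 284*y^2/9 + 61*y/3 + 88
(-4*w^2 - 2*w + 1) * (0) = 0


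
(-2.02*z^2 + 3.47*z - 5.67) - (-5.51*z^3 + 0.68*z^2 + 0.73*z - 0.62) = 5.51*z^3 - 2.7*z^2 + 2.74*z - 5.05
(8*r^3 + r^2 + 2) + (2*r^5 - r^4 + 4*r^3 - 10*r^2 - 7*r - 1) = 2*r^5 - r^4 + 12*r^3 - 9*r^2 - 7*r + 1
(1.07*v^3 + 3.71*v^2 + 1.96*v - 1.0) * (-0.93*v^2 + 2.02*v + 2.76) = -0.9951*v^5 - 1.2889*v^4 + 8.6246*v^3 + 15.1288*v^2 + 3.3896*v - 2.76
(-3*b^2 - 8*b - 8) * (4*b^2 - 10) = -12*b^4 - 32*b^3 - 2*b^2 + 80*b + 80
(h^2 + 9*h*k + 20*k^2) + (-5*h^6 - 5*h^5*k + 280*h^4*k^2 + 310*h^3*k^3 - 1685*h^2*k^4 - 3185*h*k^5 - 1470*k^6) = -5*h^6 - 5*h^5*k + 280*h^4*k^2 + 310*h^3*k^3 - 1685*h^2*k^4 + h^2 - 3185*h*k^5 + 9*h*k - 1470*k^6 + 20*k^2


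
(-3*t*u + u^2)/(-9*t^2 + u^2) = u/(3*t + u)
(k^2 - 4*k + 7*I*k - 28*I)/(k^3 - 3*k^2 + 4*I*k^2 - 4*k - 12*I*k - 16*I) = (k + 7*I)/(k^2 + k*(1 + 4*I) + 4*I)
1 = 1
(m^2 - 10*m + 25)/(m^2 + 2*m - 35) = (m - 5)/(m + 7)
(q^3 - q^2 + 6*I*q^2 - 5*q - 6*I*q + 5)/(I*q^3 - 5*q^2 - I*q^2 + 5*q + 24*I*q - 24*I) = (-I*q^2 + 6*q + 5*I)/(q^2 + 5*I*q + 24)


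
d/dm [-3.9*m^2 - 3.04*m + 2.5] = -7.8*m - 3.04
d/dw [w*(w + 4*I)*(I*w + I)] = 3*I*w^2 + 2*w*(-4 + I) - 4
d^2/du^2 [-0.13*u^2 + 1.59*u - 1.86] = -0.260000000000000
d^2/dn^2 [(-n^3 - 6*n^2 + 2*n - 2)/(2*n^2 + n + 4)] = 18*(3*n^3 + 12*n^2 - 12*n - 10)/(8*n^6 + 12*n^5 + 54*n^4 + 49*n^3 + 108*n^2 + 48*n + 64)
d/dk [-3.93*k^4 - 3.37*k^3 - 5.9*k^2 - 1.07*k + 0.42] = -15.72*k^3 - 10.11*k^2 - 11.8*k - 1.07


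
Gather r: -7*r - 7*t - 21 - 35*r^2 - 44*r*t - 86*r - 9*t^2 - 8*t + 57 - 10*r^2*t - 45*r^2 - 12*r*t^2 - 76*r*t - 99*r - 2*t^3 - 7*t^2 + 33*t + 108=r^2*(-10*t - 80) + r*(-12*t^2 - 120*t - 192) - 2*t^3 - 16*t^2 + 18*t + 144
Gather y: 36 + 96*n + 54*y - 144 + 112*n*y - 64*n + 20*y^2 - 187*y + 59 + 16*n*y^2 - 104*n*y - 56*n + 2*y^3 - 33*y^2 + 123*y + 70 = -24*n + 2*y^3 + y^2*(16*n - 13) + y*(8*n - 10) + 21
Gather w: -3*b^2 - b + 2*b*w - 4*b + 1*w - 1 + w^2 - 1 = -3*b^2 - 5*b + w^2 + w*(2*b + 1) - 2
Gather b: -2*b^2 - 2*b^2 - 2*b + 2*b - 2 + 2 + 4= 4 - 4*b^2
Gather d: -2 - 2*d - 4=-2*d - 6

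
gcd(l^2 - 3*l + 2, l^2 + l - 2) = l - 1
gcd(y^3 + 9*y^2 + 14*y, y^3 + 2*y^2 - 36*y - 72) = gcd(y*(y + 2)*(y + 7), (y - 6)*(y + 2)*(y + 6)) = y + 2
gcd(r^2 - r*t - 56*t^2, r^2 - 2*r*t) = 1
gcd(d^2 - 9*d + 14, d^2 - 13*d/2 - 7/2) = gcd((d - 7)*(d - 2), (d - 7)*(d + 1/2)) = d - 7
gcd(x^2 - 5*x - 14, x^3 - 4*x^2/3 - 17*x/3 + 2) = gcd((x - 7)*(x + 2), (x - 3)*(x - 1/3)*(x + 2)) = x + 2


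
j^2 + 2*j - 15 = (j - 3)*(j + 5)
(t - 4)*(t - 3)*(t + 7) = t^3 - 37*t + 84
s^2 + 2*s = s*(s + 2)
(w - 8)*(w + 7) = w^2 - w - 56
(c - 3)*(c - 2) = c^2 - 5*c + 6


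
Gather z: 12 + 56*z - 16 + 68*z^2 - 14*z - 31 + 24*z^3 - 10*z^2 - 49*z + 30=24*z^3 + 58*z^2 - 7*z - 5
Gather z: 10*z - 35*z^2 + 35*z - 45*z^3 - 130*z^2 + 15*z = -45*z^3 - 165*z^2 + 60*z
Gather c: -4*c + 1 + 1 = 2 - 4*c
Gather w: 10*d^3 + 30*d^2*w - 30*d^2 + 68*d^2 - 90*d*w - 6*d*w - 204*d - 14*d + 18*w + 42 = 10*d^3 + 38*d^2 - 218*d + w*(30*d^2 - 96*d + 18) + 42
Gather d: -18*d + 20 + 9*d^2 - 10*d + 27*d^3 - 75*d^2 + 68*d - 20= 27*d^3 - 66*d^2 + 40*d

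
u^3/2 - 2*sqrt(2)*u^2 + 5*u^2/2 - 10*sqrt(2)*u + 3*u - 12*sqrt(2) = (u/2 + 1)*(u + 3)*(u - 4*sqrt(2))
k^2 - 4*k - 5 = (k - 5)*(k + 1)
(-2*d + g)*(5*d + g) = -10*d^2 + 3*d*g + g^2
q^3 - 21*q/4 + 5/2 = (q - 2)*(q - 1/2)*(q + 5/2)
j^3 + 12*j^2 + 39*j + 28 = (j + 1)*(j + 4)*(j + 7)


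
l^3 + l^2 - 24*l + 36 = (l - 3)*(l - 2)*(l + 6)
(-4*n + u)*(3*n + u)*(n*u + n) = -12*n^3*u - 12*n^3 - n^2*u^2 - n^2*u + n*u^3 + n*u^2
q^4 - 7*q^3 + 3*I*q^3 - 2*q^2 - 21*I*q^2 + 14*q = q*(q - 7)*(q + I)*(q + 2*I)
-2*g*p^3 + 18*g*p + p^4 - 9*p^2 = p*(-2*g + p)*(p - 3)*(p + 3)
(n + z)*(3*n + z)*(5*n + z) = 15*n^3 + 23*n^2*z + 9*n*z^2 + z^3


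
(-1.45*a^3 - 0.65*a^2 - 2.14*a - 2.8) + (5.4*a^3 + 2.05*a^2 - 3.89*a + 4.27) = 3.95*a^3 + 1.4*a^2 - 6.03*a + 1.47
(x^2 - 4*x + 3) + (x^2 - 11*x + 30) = 2*x^2 - 15*x + 33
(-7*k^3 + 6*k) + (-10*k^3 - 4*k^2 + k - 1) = -17*k^3 - 4*k^2 + 7*k - 1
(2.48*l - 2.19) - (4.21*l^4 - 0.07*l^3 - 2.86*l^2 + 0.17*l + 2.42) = -4.21*l^4 + 0.07*l^3 + 2.86*l^2 + 2.31*l - 4.61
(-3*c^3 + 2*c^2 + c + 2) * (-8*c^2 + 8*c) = 24*c^5 - 40*c^4 + 8*c^3 - 8*c^2 + 16*c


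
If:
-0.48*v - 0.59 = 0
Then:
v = -1.23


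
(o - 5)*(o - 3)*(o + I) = o^3 - 8*o^2 + I*o^2 + 15*o - 8*I*o + 15*I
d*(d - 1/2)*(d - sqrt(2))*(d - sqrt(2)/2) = d^4 - 3*sqrt(2)*d^3/2 - d^3/2 + d^2 + 3*sqrt(2)*d^2/4 - d/2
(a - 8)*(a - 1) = a^2 - 9*a + 8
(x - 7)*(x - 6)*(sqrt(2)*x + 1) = sqrt(2)*x^3 - 13*sqrt(2)*x^2 + x^2 - 13*x + 42*sqrt(2)*x + 42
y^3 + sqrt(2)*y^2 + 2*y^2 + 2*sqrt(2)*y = y*(y + 2)*(y + sqrt(2))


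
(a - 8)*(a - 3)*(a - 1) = a^3 - 12*a^2 + 35*a - 24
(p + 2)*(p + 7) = p^2 + 9*p + 14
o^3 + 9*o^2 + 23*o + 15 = (o + 1)*(o + 3)*(o + 5)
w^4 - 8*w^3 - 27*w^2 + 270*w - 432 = (w - 8)*(w - 3)^2*(w + 6)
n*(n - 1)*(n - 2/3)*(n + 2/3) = n^4 - n^3 - 4*n^2/9 + 4*n/9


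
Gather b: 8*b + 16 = 8*b + 16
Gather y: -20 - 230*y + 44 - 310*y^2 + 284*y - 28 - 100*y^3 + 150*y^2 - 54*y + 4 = -100*y^3 - 160*y^2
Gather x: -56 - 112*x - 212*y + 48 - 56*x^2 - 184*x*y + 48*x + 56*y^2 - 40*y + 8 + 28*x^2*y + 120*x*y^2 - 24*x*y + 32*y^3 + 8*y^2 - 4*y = x^2*(28*y - 56) + x*(120*y^2 - 208*y - 64) + 32*y^3 + 64*y^2 - 256*y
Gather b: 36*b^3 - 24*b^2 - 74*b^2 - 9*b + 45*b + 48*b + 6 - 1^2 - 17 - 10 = 36*b^3 - 98*b^2 + 84*b - 22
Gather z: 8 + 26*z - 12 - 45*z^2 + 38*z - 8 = -45*z^2 + 64*z - 12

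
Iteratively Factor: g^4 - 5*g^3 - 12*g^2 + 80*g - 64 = (g - 4)*(g^3 - g^2 - 16*g + 16) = (g - 4)^2*(g^2 + 3*g - 4) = (g - 4)^2*(g + 4)*(g - 1)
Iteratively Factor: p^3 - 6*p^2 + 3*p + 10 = (p - 2)*(p^2 - 4*p - 5) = (p - 5)*(p - 2)*(p + 1)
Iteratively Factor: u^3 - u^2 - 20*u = (u + 4)*(u^2 - 5*u) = (u - 5)*(u + 4)*(u)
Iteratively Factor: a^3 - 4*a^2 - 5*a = (a + 1)*(a^2 - 5*a) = a*(a + 1)*(a - 5)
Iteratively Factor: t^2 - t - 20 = (t + 4)*(t - 5)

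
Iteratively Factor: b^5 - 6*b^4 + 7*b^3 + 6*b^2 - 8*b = (b)*(b^4 - 6*b^3 + 7*b^2 + 6*b - 8) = b*(b - 2)*(b^3 - 4*b^2 - b + 4) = b*(b - 4)*(b - 2)*(b^2 - 1) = b*(b - 4)*(b - 2)*(b - 1)*(b + 1)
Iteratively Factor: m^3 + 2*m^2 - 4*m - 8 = (m + 2)*(m^2 - 4) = (m + 2)^2*(m - 2)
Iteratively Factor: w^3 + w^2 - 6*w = (w + 3)*(w^2 - 2*w) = (w - 2)*(w + 3)*(w)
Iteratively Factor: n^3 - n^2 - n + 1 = (n + 1)*(n^2 - 2*n + 1) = (n - 1)*(n + 1)*(n - 1)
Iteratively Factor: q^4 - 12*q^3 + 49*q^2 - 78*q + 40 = (q - 2)*(q^3 - 10*q^2 + 29*q - 20) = (q - 5)*(q - 2)*(q^2 - 5*q + 4) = (q - 5)*(q - 4)*(q - 2)*(q - 1)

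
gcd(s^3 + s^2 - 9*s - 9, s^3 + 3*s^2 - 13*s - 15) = s^2 - 2*s - 3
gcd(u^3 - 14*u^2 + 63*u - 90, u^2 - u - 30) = u - 6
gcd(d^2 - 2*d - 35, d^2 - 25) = d + 5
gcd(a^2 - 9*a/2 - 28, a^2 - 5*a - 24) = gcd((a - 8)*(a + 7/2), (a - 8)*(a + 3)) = a - 8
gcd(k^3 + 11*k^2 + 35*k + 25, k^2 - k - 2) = k + 1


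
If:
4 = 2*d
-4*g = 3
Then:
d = 2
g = -3/4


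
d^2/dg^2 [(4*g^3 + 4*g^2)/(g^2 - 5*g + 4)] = 16*(13*g^3 - 36*g^2 + 24*g + 8)/(g^6 - 15*g^5 + 87*g^4 - 245*g^3 + 348*g^2 - 240*g + 64)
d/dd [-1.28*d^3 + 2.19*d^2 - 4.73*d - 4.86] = -3.84*d^2 + 4.38*d - 4.73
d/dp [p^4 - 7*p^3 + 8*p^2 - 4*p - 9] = 4*p^3 - 21*p^2 + 16*p - 4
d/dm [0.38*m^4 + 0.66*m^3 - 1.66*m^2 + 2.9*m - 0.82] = 1.52*m^3 + 1.98*m^2 - 3.32*m + 2.9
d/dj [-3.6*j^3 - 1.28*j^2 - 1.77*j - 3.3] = -10.8*j^2 - 2.56*j - 1.77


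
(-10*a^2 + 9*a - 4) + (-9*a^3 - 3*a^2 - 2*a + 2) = -9*a^3 - 13*a^2 + 7*a - 2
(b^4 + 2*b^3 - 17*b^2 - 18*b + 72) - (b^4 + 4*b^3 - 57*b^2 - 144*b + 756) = -2*b^3 + 40*b^2 + 126*b - 684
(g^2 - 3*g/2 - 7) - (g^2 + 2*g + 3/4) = -7*g/2 - 31/4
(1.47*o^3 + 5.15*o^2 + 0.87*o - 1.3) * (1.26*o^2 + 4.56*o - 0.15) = 1.8522*o^5 + 13.1922*o^4 + 24.3597*o^3 + 1.5567*o^2 - 6.0585*o + 0.195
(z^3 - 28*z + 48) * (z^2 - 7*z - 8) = z^5 - 7*z^4 - 36*z^3 + 244*z^2 - 112*z - 384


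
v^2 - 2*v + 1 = (v - 1)^2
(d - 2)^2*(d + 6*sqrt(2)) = d^3 - 4*d^2 + 6*sqrt(2)*d^2 - 24*sqrt(2)*d + 4*d + 24*sqrt(2)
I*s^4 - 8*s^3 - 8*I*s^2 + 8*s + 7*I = (s + 1)*(s + I)*(s + 7*I)*(I*s - I)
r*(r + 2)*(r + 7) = r^3 + 9*r^2 + 14*r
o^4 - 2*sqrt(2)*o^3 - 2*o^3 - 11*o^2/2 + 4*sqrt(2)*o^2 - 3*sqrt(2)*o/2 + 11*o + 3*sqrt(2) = (o - 2)*(o - 3*sqrt(2))*(o + sqrt(2)/2)^2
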